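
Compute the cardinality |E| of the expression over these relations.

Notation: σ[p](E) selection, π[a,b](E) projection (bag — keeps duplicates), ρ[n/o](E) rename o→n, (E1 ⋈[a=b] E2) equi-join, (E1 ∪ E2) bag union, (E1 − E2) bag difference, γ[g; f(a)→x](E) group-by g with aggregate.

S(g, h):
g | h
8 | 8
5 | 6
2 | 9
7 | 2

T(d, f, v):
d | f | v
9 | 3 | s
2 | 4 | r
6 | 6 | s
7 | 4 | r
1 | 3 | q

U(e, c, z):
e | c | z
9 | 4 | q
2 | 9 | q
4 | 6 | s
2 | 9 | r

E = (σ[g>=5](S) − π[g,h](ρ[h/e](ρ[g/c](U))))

Stepwise |·|:
  S → 4
  σ[g>=5](S) → 3
  U → 4
  ρ[g/c](U) → 4
  ρ[h/e](ρ[g/c](U)) → 4
  π[g,h](ρ[h/e](ρ[g/c](U))) → 4
  (σ[g>=5](S) − π[g,h](ρ[h/e](ρ[g/c](U)))) → 3

|E| = 3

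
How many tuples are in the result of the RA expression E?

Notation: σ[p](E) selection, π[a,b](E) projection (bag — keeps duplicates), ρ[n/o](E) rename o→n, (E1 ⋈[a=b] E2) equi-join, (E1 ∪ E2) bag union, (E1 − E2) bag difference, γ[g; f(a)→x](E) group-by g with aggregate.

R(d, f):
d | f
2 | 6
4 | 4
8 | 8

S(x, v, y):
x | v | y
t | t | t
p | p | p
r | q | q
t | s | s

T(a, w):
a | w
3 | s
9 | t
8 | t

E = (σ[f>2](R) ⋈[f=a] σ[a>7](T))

Per-node cardinality:
  R → 3
  σ[f>2](R) → 3
  T → 3
  σ[a>7](T) → 2
  (σ[f>2](R) ⋈[f=a] σ[a>7](T)) → 1

|E| = 1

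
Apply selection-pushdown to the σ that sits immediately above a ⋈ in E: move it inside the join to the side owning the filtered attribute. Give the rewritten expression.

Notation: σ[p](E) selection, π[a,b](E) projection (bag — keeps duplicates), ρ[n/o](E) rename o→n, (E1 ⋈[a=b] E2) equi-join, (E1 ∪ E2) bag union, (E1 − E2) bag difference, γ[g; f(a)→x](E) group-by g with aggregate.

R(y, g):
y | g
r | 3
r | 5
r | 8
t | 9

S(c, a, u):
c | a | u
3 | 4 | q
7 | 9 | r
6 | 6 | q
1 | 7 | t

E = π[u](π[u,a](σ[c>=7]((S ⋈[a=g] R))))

σ filters on c, owned by the left side.
E' = π[u](π[u,a]((σ[c>=7](S) ⋈[a=g] R)))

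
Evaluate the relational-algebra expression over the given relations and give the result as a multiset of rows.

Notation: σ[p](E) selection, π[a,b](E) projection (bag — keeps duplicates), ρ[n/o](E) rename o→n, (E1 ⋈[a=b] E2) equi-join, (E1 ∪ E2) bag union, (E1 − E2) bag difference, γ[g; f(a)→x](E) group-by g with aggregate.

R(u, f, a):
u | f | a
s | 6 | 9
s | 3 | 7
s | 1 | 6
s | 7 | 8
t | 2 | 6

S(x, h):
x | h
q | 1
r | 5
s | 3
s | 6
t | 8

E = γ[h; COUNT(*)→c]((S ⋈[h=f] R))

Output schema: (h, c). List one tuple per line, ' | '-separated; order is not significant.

Subexpression sizes:
  S → 5
  R → 5
  (S ⋈[h=f] R) → 3
  γ[h; COUNT(*)→c]((S ⋈[h=f] R)) → 3

== RESULT ==
h | c
1 | 1
3 | 1
6 | 1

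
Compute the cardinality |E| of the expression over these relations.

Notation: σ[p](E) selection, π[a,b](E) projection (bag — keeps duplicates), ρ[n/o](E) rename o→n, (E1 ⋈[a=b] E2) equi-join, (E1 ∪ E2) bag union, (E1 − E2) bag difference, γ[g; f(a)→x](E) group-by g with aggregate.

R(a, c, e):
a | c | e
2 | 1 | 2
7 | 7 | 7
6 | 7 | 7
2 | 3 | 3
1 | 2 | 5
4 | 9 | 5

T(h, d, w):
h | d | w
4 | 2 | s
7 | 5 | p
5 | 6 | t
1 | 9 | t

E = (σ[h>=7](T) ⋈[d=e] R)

Subexpression sizes:
  T → 4
  σ[h>=7](T) → 1
  R → 6
  (σ[h>=7](T) ⋈[d=e] R) → 2

|E| = 2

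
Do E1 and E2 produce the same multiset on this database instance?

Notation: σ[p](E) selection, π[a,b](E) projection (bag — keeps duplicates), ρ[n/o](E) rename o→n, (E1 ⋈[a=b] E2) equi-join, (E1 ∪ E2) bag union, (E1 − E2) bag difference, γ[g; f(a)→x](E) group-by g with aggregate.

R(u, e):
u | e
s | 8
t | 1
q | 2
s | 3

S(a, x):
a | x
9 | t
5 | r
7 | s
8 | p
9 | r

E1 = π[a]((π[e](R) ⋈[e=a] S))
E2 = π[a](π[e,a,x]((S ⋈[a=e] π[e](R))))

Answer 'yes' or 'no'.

E1 per-node cardinality:
  R → 4
  π[e](R) → 4
  S → 5
  (π[e](R) ⋈[e=a] S) → 1
  π[a]((π[e](R) ⋈[e=a] S)) → 1
E2 per-node cardinality:
  S → 5
  R → 4
  π[e](R) → 4
  (S ⋈[a=e] π[e](R)) → 1
  π[e,a,x]((S ⋈[a=e] π[e](R))) → 1
  π[a](π[e,a,x]((S ⋈[a=e] π[e](R)))) → 1

E1 and E2 produce the same multiset:
a
8

yes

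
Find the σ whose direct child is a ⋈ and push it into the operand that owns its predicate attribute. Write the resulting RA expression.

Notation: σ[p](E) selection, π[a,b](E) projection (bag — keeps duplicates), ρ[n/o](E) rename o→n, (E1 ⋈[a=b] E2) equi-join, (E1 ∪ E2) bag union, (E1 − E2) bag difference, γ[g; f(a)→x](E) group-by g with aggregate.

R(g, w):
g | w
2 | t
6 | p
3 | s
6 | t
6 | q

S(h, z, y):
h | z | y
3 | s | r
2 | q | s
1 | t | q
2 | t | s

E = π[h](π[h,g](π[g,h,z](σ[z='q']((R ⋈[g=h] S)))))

σ filters on z, owned by the right side.
E' = π[h](π[h,g](π[g,h,z]((R ⋈[g=h] σ[z='q'](S)))))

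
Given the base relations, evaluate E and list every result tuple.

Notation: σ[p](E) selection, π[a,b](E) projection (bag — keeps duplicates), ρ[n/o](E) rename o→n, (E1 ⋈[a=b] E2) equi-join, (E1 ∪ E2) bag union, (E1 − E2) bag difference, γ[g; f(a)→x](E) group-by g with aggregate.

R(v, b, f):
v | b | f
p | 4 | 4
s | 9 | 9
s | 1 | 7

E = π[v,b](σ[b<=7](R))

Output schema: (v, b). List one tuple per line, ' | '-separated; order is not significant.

Stepwise |·|:
  R → 3
  σ[b<=7](R) → 2
  π[v,b](σ[b<=7](R)) → 2

== RESULT ==
v | b
p | 4
s | 1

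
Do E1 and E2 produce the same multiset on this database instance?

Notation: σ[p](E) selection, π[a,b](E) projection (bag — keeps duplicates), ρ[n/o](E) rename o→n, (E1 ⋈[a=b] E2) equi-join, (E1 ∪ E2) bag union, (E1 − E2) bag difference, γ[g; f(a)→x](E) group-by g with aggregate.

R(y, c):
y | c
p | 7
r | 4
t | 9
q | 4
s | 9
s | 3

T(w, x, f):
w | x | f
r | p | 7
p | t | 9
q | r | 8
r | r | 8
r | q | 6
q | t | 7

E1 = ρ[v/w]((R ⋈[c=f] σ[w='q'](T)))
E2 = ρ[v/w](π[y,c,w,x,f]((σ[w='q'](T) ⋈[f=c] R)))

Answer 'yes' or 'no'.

E1 per-node cardinality:
  R → 6
  T → 6
  σ[w='q'](T) → 2
  (R ⋈[c=f] σ[w='q'](T)) → 1
  ρ[v/w]((R ⋈[c=f] σ[w='q'](T))) → 1
E2 per-node cardinality:
  T → 6
  σ[w='q'](T) → 2
  R → 6
  (σ[w='q'](T) ⋈[f=c] R) → 1
  π[y,c,w,x,f]((σ[w='q'](T) ⋈[f=c] R)) → 1
  ρ[v/w](π[y,c,w,x,f]((σ[w='q'](T) ⋈[f=c] R))) → 1

E1 and E2 produce the same multiset:
y | c | v | x | f
p | 7 | q | t | 7

yes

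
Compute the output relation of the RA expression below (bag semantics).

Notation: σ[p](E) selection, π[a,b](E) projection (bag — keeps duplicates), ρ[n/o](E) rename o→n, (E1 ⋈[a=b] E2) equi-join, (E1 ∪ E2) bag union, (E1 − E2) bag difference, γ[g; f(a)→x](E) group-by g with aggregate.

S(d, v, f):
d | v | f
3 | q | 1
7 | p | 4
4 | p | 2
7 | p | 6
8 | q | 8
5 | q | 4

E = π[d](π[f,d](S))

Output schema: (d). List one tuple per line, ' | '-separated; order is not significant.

Stepwise |·|:
  S → 6
  π[f,d](S) → 6
  π[d](π[f,d](S)) → 6

== RESULT ==
d
3
4
5
7
7
8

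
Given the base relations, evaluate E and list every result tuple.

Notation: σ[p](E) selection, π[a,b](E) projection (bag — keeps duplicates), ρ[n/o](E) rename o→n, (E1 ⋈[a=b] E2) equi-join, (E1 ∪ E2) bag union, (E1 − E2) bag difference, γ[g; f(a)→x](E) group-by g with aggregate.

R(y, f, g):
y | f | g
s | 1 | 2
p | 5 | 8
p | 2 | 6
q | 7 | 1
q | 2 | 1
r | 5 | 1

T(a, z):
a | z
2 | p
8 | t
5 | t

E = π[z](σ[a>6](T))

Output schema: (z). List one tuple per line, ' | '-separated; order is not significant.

Stepwise |·|:
  T → 3
  σ[a>6](T) → 1
  π[z](σ[a>6](T)) → 1

== RESULT ==
z
t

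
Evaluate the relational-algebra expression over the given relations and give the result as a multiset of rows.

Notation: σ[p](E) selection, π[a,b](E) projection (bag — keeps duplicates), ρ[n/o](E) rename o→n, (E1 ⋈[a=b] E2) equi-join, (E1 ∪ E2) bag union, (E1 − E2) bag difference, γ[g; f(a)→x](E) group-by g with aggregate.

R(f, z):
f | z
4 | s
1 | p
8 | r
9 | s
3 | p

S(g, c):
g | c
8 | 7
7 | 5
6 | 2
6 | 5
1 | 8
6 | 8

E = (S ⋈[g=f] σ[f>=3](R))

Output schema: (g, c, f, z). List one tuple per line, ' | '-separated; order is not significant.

Per-node cardinality:
  S → 6
  R → 5
  σ[f>=3](R) → 4
  (S ⋈[g=f] σ[f>=3](R)) → 1

== RESULT ==
g | c | f | z
8 | 7 | 8 | r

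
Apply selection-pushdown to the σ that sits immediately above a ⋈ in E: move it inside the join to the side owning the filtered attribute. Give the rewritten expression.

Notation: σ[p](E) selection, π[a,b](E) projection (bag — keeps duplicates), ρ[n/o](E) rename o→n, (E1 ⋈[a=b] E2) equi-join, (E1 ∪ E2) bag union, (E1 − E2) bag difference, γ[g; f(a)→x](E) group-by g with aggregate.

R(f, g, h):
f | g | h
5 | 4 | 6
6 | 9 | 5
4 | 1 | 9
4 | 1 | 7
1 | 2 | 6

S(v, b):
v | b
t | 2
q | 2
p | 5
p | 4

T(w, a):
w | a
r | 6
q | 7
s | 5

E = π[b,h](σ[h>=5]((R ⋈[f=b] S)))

σ filters on h, owned by the left side.
E' = π[b,h]((σ[h>=5](R) ⋈[f=b] S))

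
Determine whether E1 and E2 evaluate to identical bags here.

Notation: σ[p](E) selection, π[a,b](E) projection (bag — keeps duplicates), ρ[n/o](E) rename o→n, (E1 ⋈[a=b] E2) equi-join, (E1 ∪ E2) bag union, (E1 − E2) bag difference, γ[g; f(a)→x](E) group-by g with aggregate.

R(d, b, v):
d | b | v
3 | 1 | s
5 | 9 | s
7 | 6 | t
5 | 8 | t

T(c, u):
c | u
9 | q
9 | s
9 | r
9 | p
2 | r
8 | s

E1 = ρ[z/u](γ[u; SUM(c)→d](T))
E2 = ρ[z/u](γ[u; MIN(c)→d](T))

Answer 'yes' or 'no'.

E1 per-node cardinality:
  T → 6
  γ[u; SUM(c)→d](T) → 4
  ρ[z/u](γ[u; SUM(c)→d](T)) → 4
E2 per-node cardinality:
  T → 6
  γ[u; MIN(c)→d](T) → 4
  ρ[z/u](γ[u; MIN(c)→d](T)) → 4

E1 result:
z | d
p | 9
q | 9
r | 11
s | 17
E2 result:
z | d
p | 9
q | 9
r | 2
s | 8
Witness: ('s', 8) appears 0× in E1 but 1× in E2.

no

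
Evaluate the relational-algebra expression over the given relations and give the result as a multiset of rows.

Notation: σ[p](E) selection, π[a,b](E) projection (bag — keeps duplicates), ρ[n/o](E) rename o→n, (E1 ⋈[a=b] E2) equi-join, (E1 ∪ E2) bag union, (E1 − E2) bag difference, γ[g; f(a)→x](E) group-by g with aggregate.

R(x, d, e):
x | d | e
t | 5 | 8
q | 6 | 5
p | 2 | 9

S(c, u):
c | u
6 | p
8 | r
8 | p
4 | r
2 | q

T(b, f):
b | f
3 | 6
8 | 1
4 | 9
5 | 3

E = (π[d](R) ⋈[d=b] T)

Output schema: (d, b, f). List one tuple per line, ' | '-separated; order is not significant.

Row counts bottom-up:
  R → 3
  π[d](R) → 3
  T → 4
  (π[d](R) ⋈[d=b] T) → 1

== RESULT ==
d | b | f
5 | 5 | 3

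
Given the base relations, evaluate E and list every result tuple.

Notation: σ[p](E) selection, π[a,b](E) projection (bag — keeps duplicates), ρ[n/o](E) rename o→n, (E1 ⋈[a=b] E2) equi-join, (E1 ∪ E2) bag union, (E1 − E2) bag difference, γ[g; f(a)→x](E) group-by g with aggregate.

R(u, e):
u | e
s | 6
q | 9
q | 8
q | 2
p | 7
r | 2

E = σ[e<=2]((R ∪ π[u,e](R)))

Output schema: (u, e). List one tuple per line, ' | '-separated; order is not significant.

Stepwise |·|:
  R → 6
  R → 6
  π[u,e](R) → 6
  (R ∪ π[u,e](R)) → 12
  σ[e<=2]((R ∪ π[u,e](R))) → 4

== RESULT ==
u | e
q | 2
q | 2
r | 2
r | 2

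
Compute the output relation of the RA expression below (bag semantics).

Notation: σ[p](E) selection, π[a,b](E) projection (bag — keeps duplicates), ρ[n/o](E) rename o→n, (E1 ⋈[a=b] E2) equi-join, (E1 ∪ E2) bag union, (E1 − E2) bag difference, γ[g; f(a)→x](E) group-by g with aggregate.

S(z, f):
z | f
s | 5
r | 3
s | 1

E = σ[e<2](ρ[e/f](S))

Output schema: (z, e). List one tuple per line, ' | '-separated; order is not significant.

Subexpression sizes:
  S → 3
  ρ[e/f](S) → 3
  σ[e<2](ρ[e/f](S)) → 1

== RESULT ==
z | e
s | 1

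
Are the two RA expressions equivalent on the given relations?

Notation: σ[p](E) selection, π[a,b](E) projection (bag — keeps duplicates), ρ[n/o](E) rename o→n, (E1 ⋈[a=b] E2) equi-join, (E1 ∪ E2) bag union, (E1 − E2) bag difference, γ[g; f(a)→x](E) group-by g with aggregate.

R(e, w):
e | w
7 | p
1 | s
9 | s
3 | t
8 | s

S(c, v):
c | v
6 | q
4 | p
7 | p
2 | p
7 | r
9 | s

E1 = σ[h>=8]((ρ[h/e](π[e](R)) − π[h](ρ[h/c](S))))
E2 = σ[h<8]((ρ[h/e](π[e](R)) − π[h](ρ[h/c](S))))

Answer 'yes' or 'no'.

E1 subexpression sizes:
  R → 5
  π[e](R) → 5
  ρ[h/e](π[e](R)) → 5
  S → 6
  ρ[h/c](S) → 6
  π[h](ρ[h/c](S)) → 6
  (ρ[h/e](π[e](R)) − π[h](ρ[h/c](S))) → 3
  σ[h>=8]((ρ[h/e](π[e](R)) − π[h](ρ[h/c](S)))) → 1
E2 subexpression sizes:
  R → 5
  π[e](R) → 5
  ρ[h/e](π[e](R)) → 5
  S → 6
  ρ[h/c](S) → 6
  π[h](ρ[h/c](S)) → 6
  (ρ[h/e](π[e](R)) − π[h](ρ[h/c](S))) → 3
  σ[h<8]((ρ[h/e](π[e](R)) − π[h](ρ[h/c](S)))) → 2

E1 result:
h
8
E2 result:
h
1
3
Witness: (1,) appears 0× in E1 but 1× in E2.

no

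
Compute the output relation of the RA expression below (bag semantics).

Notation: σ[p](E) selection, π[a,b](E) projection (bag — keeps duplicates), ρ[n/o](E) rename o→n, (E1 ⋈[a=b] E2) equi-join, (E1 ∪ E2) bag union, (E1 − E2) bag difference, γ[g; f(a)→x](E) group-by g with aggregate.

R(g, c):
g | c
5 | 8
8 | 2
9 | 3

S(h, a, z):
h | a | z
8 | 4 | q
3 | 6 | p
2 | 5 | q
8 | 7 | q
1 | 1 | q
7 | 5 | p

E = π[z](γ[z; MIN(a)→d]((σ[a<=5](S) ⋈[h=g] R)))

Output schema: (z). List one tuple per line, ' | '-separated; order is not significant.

Per-node cardinality:
  S → 6
  σ[a<=5](S) → 4
  R → 3
  (σ[a<=5](S) ⋈[h=g] R) → 1
  γ[z; MIN(a)→d]((σ[a<=5](S) ⋈[h=g] R)) → 1
  π[z](γ[z; MIN(a)→d]((σ[a<=5](S) ⋈[h=g] R))) → 1

== RESULT ==
z
q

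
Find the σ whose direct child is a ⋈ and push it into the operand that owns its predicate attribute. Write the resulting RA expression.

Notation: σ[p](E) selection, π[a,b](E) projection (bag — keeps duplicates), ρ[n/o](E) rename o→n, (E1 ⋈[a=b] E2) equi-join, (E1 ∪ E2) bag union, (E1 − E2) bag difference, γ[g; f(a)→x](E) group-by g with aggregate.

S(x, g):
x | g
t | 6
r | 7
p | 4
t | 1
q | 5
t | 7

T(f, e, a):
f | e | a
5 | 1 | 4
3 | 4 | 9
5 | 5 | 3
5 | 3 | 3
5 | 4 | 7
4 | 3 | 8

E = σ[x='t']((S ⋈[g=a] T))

σ filters on x, owned by the left side.
E' = (σ[x='t'](S) ⋈[g=a] T)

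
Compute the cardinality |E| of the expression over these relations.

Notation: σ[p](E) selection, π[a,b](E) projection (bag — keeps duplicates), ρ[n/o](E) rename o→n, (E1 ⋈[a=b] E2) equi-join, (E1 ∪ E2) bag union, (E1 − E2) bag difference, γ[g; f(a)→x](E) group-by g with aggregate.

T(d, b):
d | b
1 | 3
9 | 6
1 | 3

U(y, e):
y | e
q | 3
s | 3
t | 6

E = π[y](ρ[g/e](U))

Stepwise |·|:
  U → 3
  ρ[g/e](U) → 3
  π[y](ρ[g/e](U)) → 3

|E| = 3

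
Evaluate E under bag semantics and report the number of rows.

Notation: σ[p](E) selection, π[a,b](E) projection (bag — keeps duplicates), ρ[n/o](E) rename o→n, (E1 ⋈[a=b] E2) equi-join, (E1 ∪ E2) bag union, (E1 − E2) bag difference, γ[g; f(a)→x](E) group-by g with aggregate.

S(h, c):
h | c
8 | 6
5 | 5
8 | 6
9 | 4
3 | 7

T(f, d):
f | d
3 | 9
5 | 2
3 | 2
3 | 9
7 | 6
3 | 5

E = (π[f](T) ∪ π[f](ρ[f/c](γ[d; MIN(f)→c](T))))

Stepwise |·|:
  T → 6
  π[f](T) → 6
  T → 6
  γ[d; MIN(f)→c](T) → 4
  ρ[f/c](γ[d; MIN(f)→c](T)) → 4
  π[f](ρ[f/c](γ[d; MIN(f)→c](T))) → 4
  (π[f](T) ∪ π[f](ρ[f/c](γ[d; MIN(f)→c](T)))) → 10

|E| = 10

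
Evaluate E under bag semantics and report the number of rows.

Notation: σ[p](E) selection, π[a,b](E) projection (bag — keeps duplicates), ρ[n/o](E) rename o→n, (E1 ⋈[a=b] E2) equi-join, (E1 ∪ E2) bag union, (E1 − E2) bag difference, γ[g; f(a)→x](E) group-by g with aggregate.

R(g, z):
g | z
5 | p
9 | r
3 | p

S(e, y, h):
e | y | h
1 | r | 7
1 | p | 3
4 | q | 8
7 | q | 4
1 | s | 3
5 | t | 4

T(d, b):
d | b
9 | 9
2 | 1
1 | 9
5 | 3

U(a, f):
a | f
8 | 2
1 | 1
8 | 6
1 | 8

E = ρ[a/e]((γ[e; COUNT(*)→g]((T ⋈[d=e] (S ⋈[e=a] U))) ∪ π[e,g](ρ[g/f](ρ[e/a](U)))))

Subexpression sizes:
  T → 4
  S → 6
  U → 4
  (S ⋈[e=a] U) → 6
  (T ⋈[d=e] (S ⋈[e=a] U)) → 6
  γ[e; COUNT(*)→g]((T ⋈[d=e] (S ⋈[e=a] U))) → 1
  U → 4
  ρ[e/a](U) → 4
  ρ[g/f](ρ[e/a](U)) → 4
  π[e,g](ρ[g/f](ρ[e/a](U))) → 4
  (γ[e; COUNT(*)→g]((T ⋈[d=e] (S ⋈[e=a] U))) ∪ π[e,g](ρ[g/f](ρ[e/a](U)))) → 5
  ρ[a/e]((γ[e; COUNT(*)→g]((T ⋈[d=e] (S ⋈[e=a] U))) ∪ π[e,g](ρ[g/f](ρ[e/a](U))))) → 5

|E| = 5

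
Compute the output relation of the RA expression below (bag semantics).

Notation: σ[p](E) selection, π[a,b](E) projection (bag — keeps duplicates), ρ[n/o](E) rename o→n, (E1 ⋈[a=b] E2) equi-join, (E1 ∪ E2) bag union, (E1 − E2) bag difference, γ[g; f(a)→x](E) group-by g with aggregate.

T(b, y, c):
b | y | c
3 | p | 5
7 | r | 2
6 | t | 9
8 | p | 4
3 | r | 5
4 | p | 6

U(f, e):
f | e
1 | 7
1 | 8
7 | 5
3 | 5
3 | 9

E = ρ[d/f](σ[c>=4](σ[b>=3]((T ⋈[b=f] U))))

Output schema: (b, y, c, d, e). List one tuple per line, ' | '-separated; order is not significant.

Per-node cardinality:
  T → 6
  U → 5
  (T ⋈[b=f] U) → 5
  σ[b>=3]((T ⋈[b=f] U)) → 5
  σ[c>=4](σ[b>=3]((T ⋈[b=f] U))) → 4
  ρ[d/f](σ[c>=4](σ[b>=3]((T ⋈[b=f] U)))) → 4

== RESULT ==
b | y | c | d | e
3 | p | 5 | 3 | 5
3 | p | 5 | 3 | 9
3 | r | 5 | 3 | 5
3 | r | 5 | 3 | 9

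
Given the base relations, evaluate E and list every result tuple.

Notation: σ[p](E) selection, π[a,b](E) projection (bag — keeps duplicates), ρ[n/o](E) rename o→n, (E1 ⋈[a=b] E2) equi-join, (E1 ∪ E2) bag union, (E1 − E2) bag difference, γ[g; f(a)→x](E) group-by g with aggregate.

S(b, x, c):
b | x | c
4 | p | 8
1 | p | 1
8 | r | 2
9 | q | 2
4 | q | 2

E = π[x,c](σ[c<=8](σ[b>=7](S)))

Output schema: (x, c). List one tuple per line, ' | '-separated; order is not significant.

Stepwise |·|:
  S → 5
  σ[b>=7](S) → 2
  σ[c<=8](σ[b>=7](S)) → 2
  π[x,c](σ[c<=8](σ[b>=7](S))) → 2

== RESULT ==
x | c
q | 2
r | 2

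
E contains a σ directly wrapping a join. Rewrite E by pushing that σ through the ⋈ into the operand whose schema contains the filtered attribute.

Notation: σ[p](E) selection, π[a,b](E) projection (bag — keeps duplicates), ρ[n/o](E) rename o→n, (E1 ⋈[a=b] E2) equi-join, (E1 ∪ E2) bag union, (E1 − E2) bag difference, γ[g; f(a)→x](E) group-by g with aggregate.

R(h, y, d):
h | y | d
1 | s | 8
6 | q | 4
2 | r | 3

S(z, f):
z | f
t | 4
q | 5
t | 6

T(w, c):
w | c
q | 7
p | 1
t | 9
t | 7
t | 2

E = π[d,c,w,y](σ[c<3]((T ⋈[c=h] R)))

σ filters on c, owned by the left side.
E' = π[d,c,w,y]((σ[c<3](T) ⋈[c=h] R))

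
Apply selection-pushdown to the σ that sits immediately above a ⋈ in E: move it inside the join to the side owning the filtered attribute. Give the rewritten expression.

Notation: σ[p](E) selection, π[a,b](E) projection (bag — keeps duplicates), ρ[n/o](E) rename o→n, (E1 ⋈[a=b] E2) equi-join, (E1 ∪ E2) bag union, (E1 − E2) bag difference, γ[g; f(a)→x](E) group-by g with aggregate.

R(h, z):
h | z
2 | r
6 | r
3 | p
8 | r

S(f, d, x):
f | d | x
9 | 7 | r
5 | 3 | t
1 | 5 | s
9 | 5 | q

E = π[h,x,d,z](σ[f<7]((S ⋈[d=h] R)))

σ filters on f, owned by the left side.
E' = π[h,x,d,z]((σ[f<7](S) ⋈[d=h] R))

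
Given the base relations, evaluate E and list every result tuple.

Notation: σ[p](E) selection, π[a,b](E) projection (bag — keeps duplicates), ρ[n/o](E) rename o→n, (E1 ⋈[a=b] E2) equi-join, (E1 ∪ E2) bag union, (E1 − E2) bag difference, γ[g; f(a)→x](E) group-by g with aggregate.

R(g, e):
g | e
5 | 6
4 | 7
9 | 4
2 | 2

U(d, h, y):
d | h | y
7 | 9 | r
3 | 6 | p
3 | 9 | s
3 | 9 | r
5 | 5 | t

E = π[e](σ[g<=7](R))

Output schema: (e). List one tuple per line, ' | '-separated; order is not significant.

Per-node cardinality:
  R → 4
  σ[g<=7](R) → 3
  π[e](σ[g<=7](R)) → 3

== RESULT ==
e
2
6
7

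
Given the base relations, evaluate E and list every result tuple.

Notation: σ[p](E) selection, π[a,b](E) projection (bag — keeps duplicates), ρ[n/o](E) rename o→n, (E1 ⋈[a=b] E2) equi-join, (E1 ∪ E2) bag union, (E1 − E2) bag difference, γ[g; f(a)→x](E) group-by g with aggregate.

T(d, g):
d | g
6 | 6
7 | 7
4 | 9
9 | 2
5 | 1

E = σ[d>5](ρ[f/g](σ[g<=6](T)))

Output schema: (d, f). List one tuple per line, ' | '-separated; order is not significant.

Subexpression sizes:
  T → 5
  σ[g<=6](T) → 3
  ρ[f/g](σ[g<=6](T)) → 3
  σ[d>5](ρ[f/g](σ[g<=6](T))) → 2

== RESULT ==
d | f
6 | 6
9 | 2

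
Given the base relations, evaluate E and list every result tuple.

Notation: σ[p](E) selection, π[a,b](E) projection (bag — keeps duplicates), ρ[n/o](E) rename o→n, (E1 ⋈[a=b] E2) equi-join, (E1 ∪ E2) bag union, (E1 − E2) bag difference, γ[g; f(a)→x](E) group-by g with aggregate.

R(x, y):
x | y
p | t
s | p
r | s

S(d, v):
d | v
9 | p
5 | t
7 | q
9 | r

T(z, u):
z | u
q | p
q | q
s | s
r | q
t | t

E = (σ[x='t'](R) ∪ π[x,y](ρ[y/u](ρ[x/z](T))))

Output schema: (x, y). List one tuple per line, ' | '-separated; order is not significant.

Per-node cardinality:
  R → 3
  σ[x='t'](R) → 0
  T → 5
  ρ[x/z](T) → 5
  ρ[y/u](ρ[x/z](T)) → 5
  π[x,y](ρ[y/u](ρ[x/z](T))) → 5
  (σ[x='t'](R) ∪ π[x,y](ρ[y/u](ρ[x/z](T)))) → 5

== RESULT ==
x | y
q | p
q | q
r | q
s | s
t | t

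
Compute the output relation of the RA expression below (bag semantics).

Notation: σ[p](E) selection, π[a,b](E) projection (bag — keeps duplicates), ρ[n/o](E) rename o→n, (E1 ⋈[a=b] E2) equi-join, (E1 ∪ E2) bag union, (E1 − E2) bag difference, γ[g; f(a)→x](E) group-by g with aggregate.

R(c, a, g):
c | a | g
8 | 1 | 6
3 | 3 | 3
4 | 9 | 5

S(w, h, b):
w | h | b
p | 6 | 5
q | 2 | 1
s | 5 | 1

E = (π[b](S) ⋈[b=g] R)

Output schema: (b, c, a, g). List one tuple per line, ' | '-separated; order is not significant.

Per-node cardinality:
  S → 3
  π[b](S) → 3
  R → 3
  (π[b](S) ⋈[b=g] R) → 1

== RESULT ==
b | c | a | g
5 | 4 | 9 | 5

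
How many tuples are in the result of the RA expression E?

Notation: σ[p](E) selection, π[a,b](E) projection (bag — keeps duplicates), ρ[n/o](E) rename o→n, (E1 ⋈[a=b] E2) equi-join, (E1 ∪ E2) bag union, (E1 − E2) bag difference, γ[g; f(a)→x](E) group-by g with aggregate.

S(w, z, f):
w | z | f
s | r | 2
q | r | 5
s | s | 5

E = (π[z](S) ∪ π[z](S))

Subexpression sizes:
  S → 3
  π[z](S) → 3
  S → 3
  π[z](S) → 3
  (π[z](S) ∪ π[z](S)) → 6

|E| = 6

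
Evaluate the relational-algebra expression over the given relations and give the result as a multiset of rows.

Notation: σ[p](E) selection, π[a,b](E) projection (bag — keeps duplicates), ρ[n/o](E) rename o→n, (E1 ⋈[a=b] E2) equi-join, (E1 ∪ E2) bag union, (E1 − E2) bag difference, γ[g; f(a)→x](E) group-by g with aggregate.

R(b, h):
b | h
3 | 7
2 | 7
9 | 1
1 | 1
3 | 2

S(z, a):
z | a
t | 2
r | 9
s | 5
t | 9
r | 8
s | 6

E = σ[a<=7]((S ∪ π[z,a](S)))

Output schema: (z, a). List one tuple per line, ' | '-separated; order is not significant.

Stepwise |·|:
  S → 6
  S → 6
  π[z,a](S) → 6
  (S ∪ π[z,a](S)) → 12
  σ[a<=7]((S ∪ π[z,a](S))) → 6

== RESULT ==
z | a
s | 5
s | 5
s | 6
s | 6
t | 2
t | 2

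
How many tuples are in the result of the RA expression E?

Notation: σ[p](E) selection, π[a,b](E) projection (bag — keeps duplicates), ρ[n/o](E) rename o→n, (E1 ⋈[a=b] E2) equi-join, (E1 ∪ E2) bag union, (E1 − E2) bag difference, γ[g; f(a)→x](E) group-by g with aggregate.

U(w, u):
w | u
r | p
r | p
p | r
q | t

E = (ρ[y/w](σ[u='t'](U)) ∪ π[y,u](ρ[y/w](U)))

Per-node cardinality:
  U → 4
  σ[u='t'](U) → 1
  ρ[y/w](σ[u='t'](U)) → 1
  U → 4
  ρ[y/w](U) → 4
  π[y,u](ρ[y/w](U)) → 4
  (ρ[y/w](σ[u='t'](U)) ∪ π[y,u](ρ[y/w](U))) → 5

|E| = 5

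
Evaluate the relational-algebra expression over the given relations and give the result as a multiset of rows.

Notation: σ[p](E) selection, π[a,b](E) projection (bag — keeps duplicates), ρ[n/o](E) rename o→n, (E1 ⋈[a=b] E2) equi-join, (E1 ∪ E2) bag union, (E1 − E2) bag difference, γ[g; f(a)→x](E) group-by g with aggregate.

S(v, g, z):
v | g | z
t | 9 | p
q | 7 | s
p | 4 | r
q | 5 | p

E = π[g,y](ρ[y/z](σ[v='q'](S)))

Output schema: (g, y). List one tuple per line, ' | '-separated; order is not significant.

Subexpression sizes:
  S → 4
  σ[v='q'](S) → 2
  ρ[y/z](σ[v='q'](S)) → 2
  π[g,y](ρ[y/z](σ[v='q'](S))) → 2

== RESULT ==
g | y
5 | p
7 | s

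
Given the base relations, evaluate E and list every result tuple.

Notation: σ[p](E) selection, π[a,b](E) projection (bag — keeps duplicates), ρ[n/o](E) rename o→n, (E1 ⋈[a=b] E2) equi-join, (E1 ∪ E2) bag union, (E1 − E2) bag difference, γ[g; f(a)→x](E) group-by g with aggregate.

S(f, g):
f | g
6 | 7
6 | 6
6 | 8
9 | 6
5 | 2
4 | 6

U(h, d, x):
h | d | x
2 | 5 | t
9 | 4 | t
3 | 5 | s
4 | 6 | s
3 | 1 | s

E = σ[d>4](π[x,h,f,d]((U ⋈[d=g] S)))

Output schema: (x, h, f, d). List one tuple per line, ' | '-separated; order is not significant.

Row counts bottom-up:
  U → 5
  S → 6
  (U ⋈[d=g] S) → 3
  π[x,h,f,d]((U ⋈[d=g] S)) → 3
  σ[d>4](π[x,h,f,d]((U ⋈[d=g] S))) → 3

== RESULT ==
x | h | f | d
s | 4 | 4 | 6
s | 4 | 6 | 6
s | 4 | 9 | 6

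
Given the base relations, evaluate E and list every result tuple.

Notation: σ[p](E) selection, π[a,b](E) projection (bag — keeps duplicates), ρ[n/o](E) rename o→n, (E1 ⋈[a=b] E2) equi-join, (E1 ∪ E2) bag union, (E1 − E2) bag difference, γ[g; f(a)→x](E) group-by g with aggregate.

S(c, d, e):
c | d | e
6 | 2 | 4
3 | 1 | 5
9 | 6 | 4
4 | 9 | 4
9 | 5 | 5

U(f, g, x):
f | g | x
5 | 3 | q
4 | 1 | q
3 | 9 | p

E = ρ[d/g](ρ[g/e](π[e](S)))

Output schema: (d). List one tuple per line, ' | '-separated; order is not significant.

Per-node cardinality:
  S → 5
  π[e](S) → 5
  ρ[g/e](π[e](S)) → 5
  ρ[d/g](ρ[g/e](π[e](S))) → 5

== RESULT ==
d
4
4
4
5
5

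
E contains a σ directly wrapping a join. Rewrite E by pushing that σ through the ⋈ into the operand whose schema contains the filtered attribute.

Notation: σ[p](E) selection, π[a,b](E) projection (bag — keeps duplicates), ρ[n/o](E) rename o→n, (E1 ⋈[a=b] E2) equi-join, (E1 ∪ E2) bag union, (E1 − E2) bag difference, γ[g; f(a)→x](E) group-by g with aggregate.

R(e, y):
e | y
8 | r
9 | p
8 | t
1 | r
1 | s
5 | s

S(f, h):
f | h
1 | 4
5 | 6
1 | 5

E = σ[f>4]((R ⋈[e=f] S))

σ filters on f, owned by the right side.
E' = (R ⋈[e=f] σ[f>4](S))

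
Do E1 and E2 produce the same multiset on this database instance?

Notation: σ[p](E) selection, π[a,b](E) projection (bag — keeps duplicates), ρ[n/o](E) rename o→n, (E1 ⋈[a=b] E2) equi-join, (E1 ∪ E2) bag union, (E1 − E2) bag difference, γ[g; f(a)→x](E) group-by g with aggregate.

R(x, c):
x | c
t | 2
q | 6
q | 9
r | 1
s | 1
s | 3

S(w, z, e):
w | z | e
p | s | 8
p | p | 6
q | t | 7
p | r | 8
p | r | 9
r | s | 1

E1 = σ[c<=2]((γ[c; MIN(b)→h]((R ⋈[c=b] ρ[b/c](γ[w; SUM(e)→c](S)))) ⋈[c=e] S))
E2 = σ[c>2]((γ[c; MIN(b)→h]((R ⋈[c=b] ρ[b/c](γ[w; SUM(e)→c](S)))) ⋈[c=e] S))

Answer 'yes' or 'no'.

E1 per-node cardinality:
  R → 6
  S → 6
  γ[w; SUM(e)→c](S) → 3
  ρ[b/c](γ[w; SUM(e)→c](S)) → 3
  (R ⋈[c=b] ρ[b/c](γ[w; SUM(e)→c](S))) → 2
  γ[c; MIN(b)→h]((R ⋈[c=b] ρ[b/c](γ[w; SUM(e)→c](S)))) → 1
  S → 6
  (γ[c; MIN(b)→h]((R ⋈[c=b] ρ[b/c](γ[w; SUM(e)→c](S)))) ⋈[c=e] S) → 1
  σ[c<=2]((γ[c; MIN(b)→h]((R ⋈[c=b] ρ[b/c](γ[w; SUM(e)→c](S)))) ⋈[c=e] S)) → 1
E2 per-node cardinality:
  R → 6
  S → 6
  γ[w; SUM(e)→c](S) → 3
  ρ[b/c](γ[w; SUM(e)→c](S)) → 3
  (R ⋈[c=b] ρ[b/c](γ[w; SUM(e)→c](S))) → 2
  γ[c; MIN(b)→h]((R ⋈[c=b] ρ[b/c](γ[w; SUM(e)→c](S)))) → 1
  S → 6
  (γ[c; MIN(b)→h]((R ⋈[c=b] ρ[b/c](γ[w; SUM(e)→c](S)))) ⋈[c=e] S) → 1
  σ[c>2]((γ[c; MIN(b)→h]((R ⋈[c=b] ρ[b/c](γ[w; SUM(e)→c](S)))) ⋈[c=e] S)) → 0

E1 result:
c | h | w | z | e
1 | 1 | r | s | 1
E2 result:
c | h | w | z | e
(0 rows)
Witness: (1, 1, 'r', 's', 1) appears 1× in E1 but 0× in E2.

no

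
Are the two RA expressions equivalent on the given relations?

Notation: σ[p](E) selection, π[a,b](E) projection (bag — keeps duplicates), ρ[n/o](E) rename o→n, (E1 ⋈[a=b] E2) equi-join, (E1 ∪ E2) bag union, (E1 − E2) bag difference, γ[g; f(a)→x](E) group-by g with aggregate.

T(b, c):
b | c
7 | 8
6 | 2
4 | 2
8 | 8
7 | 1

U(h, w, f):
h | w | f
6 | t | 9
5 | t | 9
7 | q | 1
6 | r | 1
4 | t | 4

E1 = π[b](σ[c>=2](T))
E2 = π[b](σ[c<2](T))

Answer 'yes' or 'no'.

E1 subexpression sizes:
  T → 5
  σ[c>=2](T) → 4
  π[b](σ[c>=2](T)) → 4
E2 subexpression sizes:
  T → 5
  σ[c<2](T) → 1
  π[b](σ[c<2](T)) → 1

E1 result:
b
4
6
7
8
E2 result:
b
7
Witness: (6,) appears 1× in E1 but 0× in E2.

no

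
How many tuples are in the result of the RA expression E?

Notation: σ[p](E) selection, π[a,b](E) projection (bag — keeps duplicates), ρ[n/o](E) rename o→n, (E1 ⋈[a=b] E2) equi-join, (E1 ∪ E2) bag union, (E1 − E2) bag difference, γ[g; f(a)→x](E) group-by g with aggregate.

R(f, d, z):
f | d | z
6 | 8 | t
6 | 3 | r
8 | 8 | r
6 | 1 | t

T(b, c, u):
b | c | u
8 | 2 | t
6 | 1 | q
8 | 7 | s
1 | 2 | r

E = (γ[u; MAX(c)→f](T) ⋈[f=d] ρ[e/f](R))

Stepwise |·|:
  T → 4
  γ[u; MAX(c)→f](T) → 4
  R → 4
  ρ[e/f](R) → 4
  (γ[u; MAX(c)→f](T) ⋈[f=d] ρ[e/f](R)) → 1

|E| = 1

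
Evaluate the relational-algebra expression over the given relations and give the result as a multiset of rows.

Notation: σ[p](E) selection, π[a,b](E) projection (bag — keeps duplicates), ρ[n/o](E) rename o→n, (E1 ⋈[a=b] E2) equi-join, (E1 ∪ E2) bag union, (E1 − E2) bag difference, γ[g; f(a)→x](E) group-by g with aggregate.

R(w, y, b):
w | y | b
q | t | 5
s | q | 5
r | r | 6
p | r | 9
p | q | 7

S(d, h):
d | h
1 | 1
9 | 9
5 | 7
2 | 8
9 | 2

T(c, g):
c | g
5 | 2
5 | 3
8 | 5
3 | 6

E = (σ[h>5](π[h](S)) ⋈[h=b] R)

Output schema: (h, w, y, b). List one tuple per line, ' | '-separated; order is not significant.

Subexpression sizes:
  S → 5
  π[h](S) → 5
  σ[h>5](π[h](S)) → 3
  R → 5
  (σ[h>5](π[h](S)) ⋈[h=b] R) → 2

== RESULT ==
h | w | y | b
7 | p | q | 7
9 | p | r | 9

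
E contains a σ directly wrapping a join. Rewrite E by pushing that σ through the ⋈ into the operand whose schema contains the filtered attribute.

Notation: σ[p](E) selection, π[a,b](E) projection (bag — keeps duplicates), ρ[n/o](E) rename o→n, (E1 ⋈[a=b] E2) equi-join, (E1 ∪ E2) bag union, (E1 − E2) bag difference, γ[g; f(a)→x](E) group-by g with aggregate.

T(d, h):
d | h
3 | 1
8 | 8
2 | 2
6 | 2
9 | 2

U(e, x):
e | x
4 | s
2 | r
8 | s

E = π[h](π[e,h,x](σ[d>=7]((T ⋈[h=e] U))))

σ filters on d, owned by the left side.
E' = π[h](π[e,h,x]((σ[d>=7](T) ⋈[h=e] U)))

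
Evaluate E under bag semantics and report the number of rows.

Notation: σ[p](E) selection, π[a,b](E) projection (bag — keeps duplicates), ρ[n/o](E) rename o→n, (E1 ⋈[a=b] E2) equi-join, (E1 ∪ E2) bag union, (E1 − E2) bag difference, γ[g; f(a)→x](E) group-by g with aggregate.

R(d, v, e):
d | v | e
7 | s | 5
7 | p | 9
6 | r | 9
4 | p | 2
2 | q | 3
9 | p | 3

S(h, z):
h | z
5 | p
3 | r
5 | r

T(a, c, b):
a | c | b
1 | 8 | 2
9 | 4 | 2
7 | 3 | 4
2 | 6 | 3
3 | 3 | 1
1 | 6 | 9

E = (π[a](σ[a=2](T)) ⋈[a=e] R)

Row counts bottom-up:
  T → 6
  σ[a=2](T) → 1
  π[a](σ[a=2](T)) → 1
  R → 6
  (π[a](σ[a=2](T)) ⋈[a=e] R) → 1

|E| = 1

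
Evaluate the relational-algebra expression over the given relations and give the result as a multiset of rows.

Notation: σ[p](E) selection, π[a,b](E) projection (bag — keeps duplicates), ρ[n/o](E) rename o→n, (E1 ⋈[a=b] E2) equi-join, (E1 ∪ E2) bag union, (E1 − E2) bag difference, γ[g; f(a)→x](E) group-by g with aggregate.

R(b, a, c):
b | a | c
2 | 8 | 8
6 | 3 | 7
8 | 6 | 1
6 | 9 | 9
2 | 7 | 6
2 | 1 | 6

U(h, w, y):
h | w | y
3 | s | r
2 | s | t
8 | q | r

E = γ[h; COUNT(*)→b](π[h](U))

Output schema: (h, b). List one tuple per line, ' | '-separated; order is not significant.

Row counts bottom-up:
  U → 3
  π[h](U) → 3
  γ[h; COUNT(*)→b](π[h](U)) → 3

== RESULT ==
h | b
2 | 1
3 | 1
8 | 1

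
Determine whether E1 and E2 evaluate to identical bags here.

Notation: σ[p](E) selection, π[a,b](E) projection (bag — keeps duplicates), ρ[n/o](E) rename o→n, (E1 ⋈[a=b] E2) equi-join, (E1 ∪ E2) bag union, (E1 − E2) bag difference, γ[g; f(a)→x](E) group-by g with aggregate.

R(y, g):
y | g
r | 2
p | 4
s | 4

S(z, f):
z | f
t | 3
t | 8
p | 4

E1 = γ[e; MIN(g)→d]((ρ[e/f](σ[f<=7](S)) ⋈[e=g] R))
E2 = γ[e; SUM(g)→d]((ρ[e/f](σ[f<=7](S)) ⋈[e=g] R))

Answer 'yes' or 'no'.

E1 row counts bottom-up:
  S → 3
  σ[f<=7](S) → 2
  ρ[e/f](σ[f<=7](S)) → 2
  R → 3
  (ρ[e/f](σ[f<=7](S)) ⋈[e=g] R) → 2
  γ[e; MIN(g)→d]((ρ[e/f](σ[f<=7](S)) ⋈[e=g] R)) → 1
E2 row counts bottom-up:
  S → 3
  σ[f<=7](S) → 2
  ρ[e/f](σ[f<=7](S)) → 2
  R → 3
  (ρ[e/f](σ[f<=7](S)) ⋈[e=g] R) → 2
  γ[e; SUM(g)→d]((ρ[e/f](σ[f<=7](S)) ⋈[e=g] R)) → 1

E1 result:
e | d
4 | 4
E2 result:
e | d
4 | 8
Witness: (4, 4) appears 1× in E1 but 0× in E2.

no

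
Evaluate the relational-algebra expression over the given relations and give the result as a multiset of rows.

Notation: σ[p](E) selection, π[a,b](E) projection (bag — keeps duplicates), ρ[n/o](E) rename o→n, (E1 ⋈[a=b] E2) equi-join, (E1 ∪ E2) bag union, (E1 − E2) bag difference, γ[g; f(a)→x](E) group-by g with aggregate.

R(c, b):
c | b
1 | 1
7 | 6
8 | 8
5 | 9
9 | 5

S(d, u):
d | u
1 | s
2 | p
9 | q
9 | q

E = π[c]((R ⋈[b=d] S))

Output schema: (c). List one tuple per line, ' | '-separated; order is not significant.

Subexpression sizes:
  R → 5
  S → 4
  (R ⋈[b=d] S) → 3
  π[c]((R ⋈[b=d] S)) → 3

== RESULT ==
c
1
5
5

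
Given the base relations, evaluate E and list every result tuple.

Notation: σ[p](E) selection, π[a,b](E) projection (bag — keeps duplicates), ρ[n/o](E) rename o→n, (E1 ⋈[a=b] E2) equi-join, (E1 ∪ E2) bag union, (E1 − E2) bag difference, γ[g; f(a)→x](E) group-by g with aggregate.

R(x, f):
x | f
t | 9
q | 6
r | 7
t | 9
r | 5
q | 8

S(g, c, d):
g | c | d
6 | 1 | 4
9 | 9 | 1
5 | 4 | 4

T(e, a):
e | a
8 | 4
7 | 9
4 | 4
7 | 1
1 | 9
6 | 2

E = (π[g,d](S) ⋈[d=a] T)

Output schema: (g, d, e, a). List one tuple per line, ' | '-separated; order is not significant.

Row counts bottom-up:
  S → 3
  π[g,d](S) → 3
  T → 6
  (π[g,d](S) ⋈[d=a] T) → 5

== RESULT ==
g | d | e | a
5 | 4 | 4 | 4
5 | 4 | 8 | 4
6 | 4 | 4 | 4
6 | 4 | 8 | 4
9 | 1 | 7 | 1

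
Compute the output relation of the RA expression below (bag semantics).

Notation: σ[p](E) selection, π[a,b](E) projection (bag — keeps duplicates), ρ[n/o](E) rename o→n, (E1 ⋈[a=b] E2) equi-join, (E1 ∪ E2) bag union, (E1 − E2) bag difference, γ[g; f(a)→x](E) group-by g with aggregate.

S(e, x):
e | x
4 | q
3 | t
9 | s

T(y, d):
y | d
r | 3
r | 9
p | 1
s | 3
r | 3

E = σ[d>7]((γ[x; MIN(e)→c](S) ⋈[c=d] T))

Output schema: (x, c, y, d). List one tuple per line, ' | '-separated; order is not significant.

Subexpression sizes:
  S → 3
  γ[x; MIN(e)→c](S) → 3
  T → 5
  (γ[x; MIN(e)→c](S) ⋈[c=d] T) → 4
  σ[d>7]((γ[x; MIN(e)→c](S) ⋈[c=d] T)) → 1

== RESULT ==
x | c | y | d
s | 9 | r | 9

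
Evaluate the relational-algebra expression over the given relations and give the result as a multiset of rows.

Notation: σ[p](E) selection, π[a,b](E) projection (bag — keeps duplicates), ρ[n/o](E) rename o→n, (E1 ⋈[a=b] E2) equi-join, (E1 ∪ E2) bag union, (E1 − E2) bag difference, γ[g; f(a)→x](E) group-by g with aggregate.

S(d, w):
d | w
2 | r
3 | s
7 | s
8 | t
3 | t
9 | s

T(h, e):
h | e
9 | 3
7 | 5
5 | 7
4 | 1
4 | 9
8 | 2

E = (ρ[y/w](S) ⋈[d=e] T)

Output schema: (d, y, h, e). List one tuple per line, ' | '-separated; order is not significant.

Row counts bottom-up:
  S → 6
  ρ[y/w](S) → 6
  T → 6
  (ρ[y/w](S) ⋈[d=e] T) → 5

== RESULT ==
d | y | h | e
2 | r | 8 | 2
3 | s | 9 | 3
3 | t | 9 | 3
7 | s | 5 | 7
9 | s | 4 | 9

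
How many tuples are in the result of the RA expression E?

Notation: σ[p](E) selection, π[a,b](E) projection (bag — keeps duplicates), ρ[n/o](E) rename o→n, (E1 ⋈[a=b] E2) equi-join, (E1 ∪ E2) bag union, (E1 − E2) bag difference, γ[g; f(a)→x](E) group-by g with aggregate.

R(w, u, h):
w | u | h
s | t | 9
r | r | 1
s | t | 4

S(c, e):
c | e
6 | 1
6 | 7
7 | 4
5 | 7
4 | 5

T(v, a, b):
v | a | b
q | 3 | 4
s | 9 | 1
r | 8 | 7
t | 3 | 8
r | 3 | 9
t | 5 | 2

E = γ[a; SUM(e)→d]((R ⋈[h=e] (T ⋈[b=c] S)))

Stepwise |·|:
  R → 3
  T → 6
  S → 5
  (T ⋈[b=c] S) → 2
  (R ⋈[h=e] (T ⋈[b=c] S)) → 1
  γ[a; SUM(e)→d]((R ⋈[h=e] (T ⋈[b=c] S))) → 1

|E| = 1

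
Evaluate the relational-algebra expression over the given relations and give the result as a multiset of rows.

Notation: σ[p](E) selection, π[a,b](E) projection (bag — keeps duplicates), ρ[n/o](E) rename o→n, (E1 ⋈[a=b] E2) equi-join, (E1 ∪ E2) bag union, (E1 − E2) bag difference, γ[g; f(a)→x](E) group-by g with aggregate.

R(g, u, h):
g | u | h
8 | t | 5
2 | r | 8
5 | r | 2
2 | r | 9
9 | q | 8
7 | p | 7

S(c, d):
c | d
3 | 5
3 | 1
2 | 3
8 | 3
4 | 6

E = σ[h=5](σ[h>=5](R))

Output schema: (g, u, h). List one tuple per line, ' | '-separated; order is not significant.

Stepwise |·|:
  R → 6
  σ[h>=5](R) → 5
  σ[h=5](σ[h>=5](R)) → 1

== RESULT ==
g | u | h
8 | t | 5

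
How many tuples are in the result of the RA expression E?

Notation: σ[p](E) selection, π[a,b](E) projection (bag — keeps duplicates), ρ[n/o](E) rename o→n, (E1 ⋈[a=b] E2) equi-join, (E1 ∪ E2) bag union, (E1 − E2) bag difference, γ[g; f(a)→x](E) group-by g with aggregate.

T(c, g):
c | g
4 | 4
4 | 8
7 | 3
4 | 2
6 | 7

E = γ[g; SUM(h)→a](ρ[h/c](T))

Subexpression sizes:
  T → 5
  ρ[h/c](T) → 5
  γ[g; SUM(h)→a](ρ[h/c](T)) → 5

|E| = 5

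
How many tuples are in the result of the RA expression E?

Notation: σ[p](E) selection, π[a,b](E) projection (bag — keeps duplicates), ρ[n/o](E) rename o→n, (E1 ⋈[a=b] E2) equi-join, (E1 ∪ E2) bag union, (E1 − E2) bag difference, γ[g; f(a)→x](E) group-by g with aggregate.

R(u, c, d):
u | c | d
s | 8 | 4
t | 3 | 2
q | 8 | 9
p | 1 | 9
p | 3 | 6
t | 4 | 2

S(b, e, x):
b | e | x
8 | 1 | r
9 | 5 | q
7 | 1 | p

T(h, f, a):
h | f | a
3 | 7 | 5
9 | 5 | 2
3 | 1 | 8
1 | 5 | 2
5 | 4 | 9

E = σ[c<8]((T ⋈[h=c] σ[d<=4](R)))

Row counts bottom-up:
  T → 5
  R → 6
  σ[d<=4](R) → 3
  (T ⋈[h=c] σ[d<=4](R)) → 2
  σ[c<8]((T ⋈[h=c] σ[d<=4](R))) → 2

|E| = 2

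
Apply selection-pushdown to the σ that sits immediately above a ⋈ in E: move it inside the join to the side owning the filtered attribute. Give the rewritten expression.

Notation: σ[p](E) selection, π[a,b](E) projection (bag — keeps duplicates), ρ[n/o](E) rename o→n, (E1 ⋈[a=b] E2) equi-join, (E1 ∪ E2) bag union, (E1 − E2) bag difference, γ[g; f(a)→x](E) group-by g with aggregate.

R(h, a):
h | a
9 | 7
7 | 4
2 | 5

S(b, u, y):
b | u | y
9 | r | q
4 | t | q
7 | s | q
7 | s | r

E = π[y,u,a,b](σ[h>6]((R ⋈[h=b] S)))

σ filters on h, owned by the left side.
E' = π[y,u,a,b]((σ[h>6](R) ⋈[h=b] S))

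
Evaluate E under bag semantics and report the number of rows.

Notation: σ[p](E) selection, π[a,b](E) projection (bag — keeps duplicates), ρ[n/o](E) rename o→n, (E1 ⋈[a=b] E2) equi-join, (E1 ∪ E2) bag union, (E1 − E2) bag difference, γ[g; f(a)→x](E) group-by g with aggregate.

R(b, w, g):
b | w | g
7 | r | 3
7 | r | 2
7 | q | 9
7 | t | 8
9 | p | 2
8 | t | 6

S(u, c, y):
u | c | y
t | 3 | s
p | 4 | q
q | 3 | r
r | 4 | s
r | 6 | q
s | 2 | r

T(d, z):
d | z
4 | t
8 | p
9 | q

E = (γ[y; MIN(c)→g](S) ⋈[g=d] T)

Per-node cardinality:
  S → 6
  γ[y; MIN(c)→g](S) → 3
  T → 3
  (γ[y; MIN(c)→g](S) ⋈[g=d] T) → 1

|E| = 1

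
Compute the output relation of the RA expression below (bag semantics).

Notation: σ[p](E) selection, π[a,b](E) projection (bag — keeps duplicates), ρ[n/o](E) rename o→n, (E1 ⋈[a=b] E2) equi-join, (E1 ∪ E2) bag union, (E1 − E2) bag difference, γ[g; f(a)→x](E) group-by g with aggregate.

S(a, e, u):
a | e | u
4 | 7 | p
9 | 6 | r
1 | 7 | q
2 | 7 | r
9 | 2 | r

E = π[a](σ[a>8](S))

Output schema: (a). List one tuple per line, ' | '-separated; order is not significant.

Subexpression sizes:
  S → 5
  σ[a>8](S) → 2
  π[a](σ[a>8](S)) → 2

== RESULT ==
a
9
9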